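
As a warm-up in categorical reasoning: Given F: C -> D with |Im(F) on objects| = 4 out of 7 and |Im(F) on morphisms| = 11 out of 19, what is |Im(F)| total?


The image of F consists of distinct objects and distinct morphisms.
|Im(F)| on objects = 4
|Im(F)| on morphisms = 11
Total image cardinality = 4 + 11 = 15

15


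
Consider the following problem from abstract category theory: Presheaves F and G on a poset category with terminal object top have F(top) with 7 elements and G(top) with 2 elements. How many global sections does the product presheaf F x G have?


Global sections of a presheaf on a poset with terminal top satisfy
Gamma(H) ~ H(top). Presheaves admit pointwise products, so
(F x G)(top) = F(top) x G(top) (Cartesian product).
|Gamma(F x G)| = |F(top)| * |G(top)| = 7 * 2 = 14.

14


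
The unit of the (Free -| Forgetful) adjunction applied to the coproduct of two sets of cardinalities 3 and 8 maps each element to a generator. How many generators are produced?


The unit eta_X: X -> U(F(X)) of the Free-Forgetful adjunction
maps each element of X to a generator of F(X). For X = S + T (disjoint
union in Set), |S + T| = |S| + |T|.
Total mappings = 3 + 8 = 11.

11


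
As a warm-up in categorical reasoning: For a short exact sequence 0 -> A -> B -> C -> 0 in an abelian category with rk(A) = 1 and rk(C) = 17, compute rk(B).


For a short exact sequence 0 -> A -> B -> C -> 0,
rank is additive: rank(B) = rank(A) + rank(C).
rank(B) = 1 + 17 = 18

18


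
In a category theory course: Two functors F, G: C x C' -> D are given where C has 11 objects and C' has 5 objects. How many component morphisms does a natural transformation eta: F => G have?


A natural transformation eta: F => G assigns one component morphism per
object of the domain category.
The domain is the product category C x C', so
|Ob(C x C')| = |Ob(C)| * |Ob(C')| = 11 * 5 = 55.
Therefore eta has 55 component morphisms.

55


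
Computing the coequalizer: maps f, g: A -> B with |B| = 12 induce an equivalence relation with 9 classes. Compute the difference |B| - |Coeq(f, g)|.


The coequalizer Coeq(f, g) = B / ~ has one element per equivalence class.
|B| = 12, |Coeq(f, g)| = 9.
|B| - |Coeq(f, g)| = 12 - 9 = 3.

3


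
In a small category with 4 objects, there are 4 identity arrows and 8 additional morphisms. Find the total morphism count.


Each object has an identity morphism, giving 4 identities.
Adding the 8 non-identity morphisms:
Total = 4 + 8 = 12

12


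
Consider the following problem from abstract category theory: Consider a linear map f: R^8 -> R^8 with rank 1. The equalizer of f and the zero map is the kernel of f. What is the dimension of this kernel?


The equalizer of f and the zero map is ker(f).
By the rank-nullity theorem: dim(ker(f)) = dim(domain) - rank(f).
dim(ker(f)) = 8 - 1 = 7

7


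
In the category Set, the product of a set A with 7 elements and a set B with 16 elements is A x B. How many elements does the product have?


In Set, the product A x B is the Cartesian product.
By the universal property, |A x B| = |A| * |B|.
|A x B| = 7 * 16 = 112

112


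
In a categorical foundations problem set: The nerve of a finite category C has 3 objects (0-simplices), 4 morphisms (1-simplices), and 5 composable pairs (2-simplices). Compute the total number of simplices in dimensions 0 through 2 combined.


The 2-skeleton of the nerve N(C) consists of simplices in dimensions 0, 1, 2:
  |N(C)_0| = 3 (objects)
  |N(C)_1| = 4 (morphisms)
  |N(C)_2| = 5 (composable pairs)
Total = 3 + 4 + 5 = 12

12


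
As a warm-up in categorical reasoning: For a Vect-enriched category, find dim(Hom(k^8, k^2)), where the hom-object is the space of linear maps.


In Vect-enriched categories, Hom(k^n, k^m) is the space of m x n matrices.
dim(Hom(k^8, k^2)) = 2 * 8 = 16

16


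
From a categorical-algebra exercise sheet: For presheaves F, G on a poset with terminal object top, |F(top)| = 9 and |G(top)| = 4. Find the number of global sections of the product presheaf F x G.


Global sections of a presheaf on a poset with terminal top satisfy
Gamma(H) ~ H(top). Presheaves admit pointwise products, so
(F x G)(top) = F(top) x G(top) (Cartesian product).
|Gamma(F x G)| = |F(top)| * |G(top)| = 9 * 4 = 36.

36


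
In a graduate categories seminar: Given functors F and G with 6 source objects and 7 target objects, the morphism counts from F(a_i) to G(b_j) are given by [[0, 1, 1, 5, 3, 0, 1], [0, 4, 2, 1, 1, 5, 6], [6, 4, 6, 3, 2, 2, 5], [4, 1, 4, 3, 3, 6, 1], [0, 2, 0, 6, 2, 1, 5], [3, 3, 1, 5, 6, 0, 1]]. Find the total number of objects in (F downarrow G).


Objects of (F downarrow G) are triples (a, b, h: F(a)->G(b)).
The count equals the sum of all entries in the hom-matrix.
sum(row 0) = 11
sum(row 1) = 19
sum(row 2) = 28
sum(row 3) = 22
sum(row 4) = 16
sum(row 5) = 19
Grand total = 115

115


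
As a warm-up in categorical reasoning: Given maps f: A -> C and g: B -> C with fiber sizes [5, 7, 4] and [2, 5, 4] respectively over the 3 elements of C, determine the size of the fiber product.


The pullback A x_C B consists of pairs (a, b) with f(a) = g(b).
For each element c in C, the fiber product has |f^-1(c)| * |g^-1(c)| elements.
Summing over C: 5 * 2 + 7 * 5 + 4 * 4
= 10 + 35 + 16 = 61

61


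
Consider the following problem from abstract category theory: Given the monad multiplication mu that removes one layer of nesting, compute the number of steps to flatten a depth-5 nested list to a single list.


Each application of mu: T^2 -> T removes one layer of nesting.
Starting at depth 5 (i.e., T^5(X)), we need to reach T(X).
Number of mu applications = 5 - 1 = 4

4


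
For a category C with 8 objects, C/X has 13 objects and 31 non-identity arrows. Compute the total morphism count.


In the slice category C/X, objects are morphisms to X.
Identity morphisms: 13 (one per object of C/X).
Non-identity morphisms: 31.
Total = 13 + 31 = 44

44


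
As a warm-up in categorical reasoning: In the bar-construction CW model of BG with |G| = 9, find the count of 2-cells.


In the bar-construction CW model of BG, the n-cells are indexed by
n-tuples [g_1|...|g_n] of non-identity elements of G (degenerate
simplices with some g_i = e do not contribute cells), so there are
(|G| - 1)^n n-cells.
For dim = 2 with |G| = 9:
cells = (9 - 1)^2 = 8^2 = 64

64


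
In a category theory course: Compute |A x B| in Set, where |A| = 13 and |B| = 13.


In Set, the product A x B is the Cartesian product.
By the universal property, |A x B| = |A| * |B|.
|A x B| = 13 * 13 = 169

169


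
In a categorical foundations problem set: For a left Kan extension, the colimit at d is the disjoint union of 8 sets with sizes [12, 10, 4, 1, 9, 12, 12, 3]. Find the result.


Pointwise, the left Kan extension (Lan_F H)(d) is the colimit, indexed
by the comma category (F downarrow d), of H composed with the
projection (F downarrow d) -> C. Here that colimit is given
as a coproduct (disjoint union) of sets, so its cardinality is the
sum of the sizes of the summands.
Coproduct of sets with sizes: 12 + 10 + 4 + 1 + 9 + 12 + 12 + 3
= 63

63


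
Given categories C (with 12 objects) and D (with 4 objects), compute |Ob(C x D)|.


The product category C x D has objects that are pairs (c, d).
Number of pairs = |Ob(C)| * |Ob(D)| = 12 * 4 = 48

48


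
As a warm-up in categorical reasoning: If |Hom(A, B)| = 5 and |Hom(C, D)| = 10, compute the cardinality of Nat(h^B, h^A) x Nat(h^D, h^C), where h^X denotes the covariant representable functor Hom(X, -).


By the Yoneda lemma, Nat(h^B, h^A) is isomorphic to Hom(A, B),
so |Nat(h^B, h^A)| = |Hom(A, B)| and |Nat(h^D, h^C)| = |Hom(C, D)|.
|Hom(A, B)| = 5, |Hom(C, D)| = 10.
|Nat(h^B, h^A) x Nat(h^D, h^C)| = 5 * 10 = 50

50


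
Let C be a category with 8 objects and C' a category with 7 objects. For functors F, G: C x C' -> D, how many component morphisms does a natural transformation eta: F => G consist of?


A natural transformation eta: F => G assigns one component morphism per
object of the domain category.
The domain is the product category C x C', so
|Ob(C x C')| = |Ob(C)| * |Ob(C')| = 8 * 7 = 56.
Therefore eta has 56 component morphisms.

56


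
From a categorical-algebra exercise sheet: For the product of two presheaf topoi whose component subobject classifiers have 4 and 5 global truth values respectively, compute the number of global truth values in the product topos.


In a product of presheaf topoi E_1 x E_2, the subobject classifier
is Omega = Omega_1 x Omega_2 (componentwise), so
|Omega(top)| = |Omega_1(top_1)| * |Omega_2(top_2)|.
= 4 * 5 = 20.

20


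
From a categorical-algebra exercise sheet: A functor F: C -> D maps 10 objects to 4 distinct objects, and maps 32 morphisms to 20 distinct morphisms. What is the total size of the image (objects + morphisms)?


The image of F consists of distinct objects and distinct morphisms.
|Im(F)| on objects = 4
|Im(F)| on morphisms = 20
Total image cardinality = 4 + 20 = 24

24


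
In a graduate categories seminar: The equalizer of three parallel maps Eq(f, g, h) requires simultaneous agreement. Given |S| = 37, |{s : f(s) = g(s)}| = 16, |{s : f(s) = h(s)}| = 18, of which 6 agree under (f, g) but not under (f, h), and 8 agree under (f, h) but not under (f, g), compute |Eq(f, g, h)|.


Eq(f, g, h) is the triple-agreement set: points in S where all three
maps take the same value. Using inclusion-exclusion on the pairwise data:
Pair (f, g) agrees on 16 points; pair (f, h) on 18 points.
Points agreeing under (f, g) but not (f, h) = 6; under (f, h) but not (f, g) = 8.
Triple-agreement = agreement-in-(f, g) minus points that agree under (f, g) but not (f, h):
|Eq(f, g, h)| = 16 - 6 = 10
(cross-check via (f, h): 18 - 8 = 10.)

10


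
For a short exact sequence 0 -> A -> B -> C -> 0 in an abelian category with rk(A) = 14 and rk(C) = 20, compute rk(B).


For a short exact sequence 0 -> A -> B -> C -> 0,
rank is additive: rank(B) = rank(A) + rank(C).
rank(B) = 14 + 20 = 34

34


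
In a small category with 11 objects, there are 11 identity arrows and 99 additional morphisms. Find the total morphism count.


Each object has an identity morphism, giving 11 identities.
Adding the 99 non-identity morphisms:
Total = 11 + 99 = 110

110


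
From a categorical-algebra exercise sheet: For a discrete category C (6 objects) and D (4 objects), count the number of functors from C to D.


A functor from a discrete category C to D is determined by
where each object maps. Each of the 6 objects of C can map
to any of the 4 objects of D independently.
Number of functors = 4^6 = 4096

4096


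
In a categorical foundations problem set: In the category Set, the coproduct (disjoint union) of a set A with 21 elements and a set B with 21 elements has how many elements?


In Set, the coproduct A + B is the disjoint union.
|A + B| = |A| + |B| = 21 + 21 = 42

42


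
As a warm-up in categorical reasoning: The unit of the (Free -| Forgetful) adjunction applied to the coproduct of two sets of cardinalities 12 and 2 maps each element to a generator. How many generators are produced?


The unit eta_X: X -> U(F(X)) of the Free-Forgetful adjunction
maps each element of X to a generator of F(X). For X = S + T (disjoint
union in Set), |S + T| = |S| + |T|.
Total mappings = 12 + 2 = 14.

14


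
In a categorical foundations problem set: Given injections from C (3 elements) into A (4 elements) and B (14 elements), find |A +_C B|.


The pushout A +_C B identifies the images of C in A and B.
|A +_C B| = |A| + |B| - |C| (for injections).
= 4 + 14 - 3 = 15

15


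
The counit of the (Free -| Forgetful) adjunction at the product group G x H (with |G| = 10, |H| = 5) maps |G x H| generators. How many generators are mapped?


The counit epsilon_K: F(U(K)) -> K of the Free-Forgetful adjunction
maps |K| generators of F(U(K)) into K. For K = G x H (the product group),
|G x H| = |G| * |H|.
Total generators mapped = 10 * 5 = 50.

50


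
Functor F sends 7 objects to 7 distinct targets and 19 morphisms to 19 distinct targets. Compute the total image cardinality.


The image of F consists of distinct objects and distinct morphisms.
|Im(F)| on objects = 7
|Im(F)| on morphisms = 19
Total image cardinality = 7 + 19 = 26

26


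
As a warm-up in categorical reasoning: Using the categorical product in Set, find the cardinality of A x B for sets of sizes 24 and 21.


In Set, the product A x B is the Cartesian product.
By the universal property, |A x B| = |A| * |B|.
|A x B| = 24 * 21 = 504

504


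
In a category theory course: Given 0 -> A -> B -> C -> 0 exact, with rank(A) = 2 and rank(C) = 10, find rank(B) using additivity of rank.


For a short exact sequence 0 -> A -> B -> C -> 0,
rank is additive: rank(B) = rank(A) + rank(C).
rank(B) = 2 + 10 = 12

12


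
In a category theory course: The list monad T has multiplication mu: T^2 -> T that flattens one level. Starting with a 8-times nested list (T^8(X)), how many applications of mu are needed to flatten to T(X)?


Each application of mu: T^2 -> T removes one layer of nesting.
Starting at depth 8 (i.e., T^8(X)), we need to reach T(X).
Number of mu applications = 8 - 1 = 7

7


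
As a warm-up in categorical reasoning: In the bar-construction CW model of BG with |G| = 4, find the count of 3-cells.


In the bar-construction CW model of BG, the n-cells are indexed by
n-tuples [g_1|...|g_n] of non-identity elements of G (degenerate
simplices with some g_i = e do not contribute cells), so there are
(|G| - 1)^n n-cells.
For dim = 3 with |G| = 4:
cells = (4 - 1)^3 = 3^3 = 27

27


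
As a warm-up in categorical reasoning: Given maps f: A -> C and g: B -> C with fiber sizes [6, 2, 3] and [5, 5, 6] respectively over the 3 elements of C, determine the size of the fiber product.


The pullback A x_C B consists of pairs (a, b) with f(a) = g(b).
For each element c in C, the fiber product has |f^-1(c)| * |g^-1(c)| elements.
Summing over C: 6 * 5 + 2 * 5 + 3 * 6
= 30 + 10 + 18 = 58

58


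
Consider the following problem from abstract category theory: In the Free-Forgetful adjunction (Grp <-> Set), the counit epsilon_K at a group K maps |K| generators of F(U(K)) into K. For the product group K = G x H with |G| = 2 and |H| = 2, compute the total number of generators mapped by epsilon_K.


The counit epsilon_K: F(U(K)) -> K of the Free-Forgetful adjunction
maps |K| generators of F(U(K)) into K. For K = G x H (the product group),
|G x H| = |G| * |H|.
Total generators mapped = 2 * 2 = 4.

4


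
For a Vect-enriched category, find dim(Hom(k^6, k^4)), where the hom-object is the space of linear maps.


In Vect-enriched categories, Hom(k^n, k^m) is the space of m x n matrices.
dim(Hom(k^6, k^4)) = 4 * 6 = 24

24


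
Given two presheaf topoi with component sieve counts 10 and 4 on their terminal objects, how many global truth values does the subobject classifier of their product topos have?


In a product of presheaf topoi E_1 x E_2, the subobject classifier
is Omega = Omega_1 x Omega_2 (componentwise), so
|Omega(top)| = |Omega_1(top_1)| * |Omega_2(top_2)|.
= 10 * 4 = 40.

40


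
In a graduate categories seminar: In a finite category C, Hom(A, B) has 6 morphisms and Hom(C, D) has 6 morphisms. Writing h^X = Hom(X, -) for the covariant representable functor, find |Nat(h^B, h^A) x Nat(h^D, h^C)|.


By the Yoneda lemma, Nat(h^B, h^A) is isomorphic to Hom(A, B),
so |Nat(h^B, h^A)| = |Hom(A, B)| and |Nat(h^D, h^C)| = |Hom(C, D)|.
|Hom(A, B)| = 6, |Hom(C, D)| = 6.
|Nat(h^B, h^A) x Nat(h^D, h^C)| = 6 * 6 = 36

36


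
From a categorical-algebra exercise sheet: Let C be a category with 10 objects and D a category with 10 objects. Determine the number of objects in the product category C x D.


The product category C x D has objects that are pairs (c, d).
Number of pairs = |Ob(C)| * |Ob(D)| = 10 * 10 = 100

100


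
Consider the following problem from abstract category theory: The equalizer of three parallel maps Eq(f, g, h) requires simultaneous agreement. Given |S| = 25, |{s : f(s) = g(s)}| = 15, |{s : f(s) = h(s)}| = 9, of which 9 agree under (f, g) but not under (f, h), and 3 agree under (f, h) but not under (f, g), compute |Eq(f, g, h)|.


Eq(f, g, h) is the triple-agreement set: points in S where all three
maps take the same value. Using inclusion-exclusion on the pairwise data:
Pair (f, g) agrees on 15 points; pair (f, h) on 9 points.
Points agreeing under (f, g) but not (f, h) = 9; under (f, h) but not (f, g) = 3.
Triple-agreement = agreement-in-(f, g) minus points that agree under (f, g) but not (f, h):
|Eq(f, g, h)| = 15 - 9 = 6
(cross-check via (f, h): 9 - 3 = 6.)

6


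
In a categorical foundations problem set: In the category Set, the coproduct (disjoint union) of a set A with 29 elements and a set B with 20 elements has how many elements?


In Set, the coproduct A + B is the disjoint union.
|A + B| = |A| + |B| = 29 + 20 = 49

49


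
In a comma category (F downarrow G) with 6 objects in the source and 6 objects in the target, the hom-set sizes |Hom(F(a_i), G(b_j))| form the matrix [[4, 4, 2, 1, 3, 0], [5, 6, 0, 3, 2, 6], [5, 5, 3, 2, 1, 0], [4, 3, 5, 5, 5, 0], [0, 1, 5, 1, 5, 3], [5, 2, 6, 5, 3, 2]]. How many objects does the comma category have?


Objects of (F downarrow G) are triples (a, b, h: F(a)->G(b)).
The count equals the sum of all entries in the hom-matrix.
sum(row 0) = 14
sum(row 1) = 22
sum(row 2) = 16
sum(row 3) = 22
sum(row 4) = 15
sum(row 5) = 23
Grand total = 112

112


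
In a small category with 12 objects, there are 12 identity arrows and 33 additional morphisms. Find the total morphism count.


Each object has an identity morphism, giving 12 identities.
Adding the 33 non-identity morphisms:
Total = 12 + 33 = 45

45


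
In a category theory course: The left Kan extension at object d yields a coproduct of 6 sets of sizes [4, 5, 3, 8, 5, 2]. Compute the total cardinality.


Pointwise, the left Kan extension (Lan_F H)(d) is the colimit, indexed
by the comma category (F downarrow d), of H composed with the
projection (F downarrow d) -> C. Here that colimit is given
as a coproduct (disjoint union) of sets, so its cardinality is the
sum of the sizes of the summands.
Coproduct of sets with sizes: 4 + 5 + 3 + 8 + 5 + 2
= 27

27


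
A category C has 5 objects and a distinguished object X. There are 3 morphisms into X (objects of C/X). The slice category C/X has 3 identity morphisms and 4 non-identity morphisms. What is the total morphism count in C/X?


In the slice category C/X, objects are morphisms to X.
Identity morphisms: 3 (one per object of C/X).
Non-identity morphisms: 4.
Total = 3 + 4 = 7

7


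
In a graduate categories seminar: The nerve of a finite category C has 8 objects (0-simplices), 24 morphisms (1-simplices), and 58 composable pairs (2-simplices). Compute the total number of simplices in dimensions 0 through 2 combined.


The 2-skeleton of the nerve N(C) consists of simplices in dimensions 0, 1, 2:
  |N(C)_0| = 8 (objects)
  |N(C)_1| = 24 (morphisms)
  |N(C)_2| = 58 (composable pairs)
Total = 8 + 24 + 58 = 90

90


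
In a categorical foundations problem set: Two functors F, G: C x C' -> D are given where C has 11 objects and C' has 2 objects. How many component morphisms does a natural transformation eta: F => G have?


A natural transformation eta: F => G assigns one component morphism per
object of the domain category.
The domain is the product category C x C', so
|Ob(C x C')| = |Ob(C)| * |Ob(C')| = 11 * 2 = 22.
Therefore eta has 22 component morphisms.

22


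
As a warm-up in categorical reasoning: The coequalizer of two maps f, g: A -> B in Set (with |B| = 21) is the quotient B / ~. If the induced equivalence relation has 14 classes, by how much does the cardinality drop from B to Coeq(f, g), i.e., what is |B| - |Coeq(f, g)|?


The coequalizer Coeq(f, g) = B / ~ has one element per equivalence class.
|B| = 21, |Coeq(f, g)| = 14.
|B| - |Coeq(f, g)| = 21 - 14 = 7.

7


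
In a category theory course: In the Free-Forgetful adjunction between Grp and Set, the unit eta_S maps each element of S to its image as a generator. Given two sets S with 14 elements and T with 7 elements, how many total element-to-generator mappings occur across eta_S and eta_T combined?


The unit eta_X: X -> U(F(X)) of the Free-Forgetful adjunction
maps each element of X to a generator of F(X). For X = S + T (disjoint
union in Set), |S + T| = |S| + |T|.
Total mappings = 14 + 7 = 21.

21


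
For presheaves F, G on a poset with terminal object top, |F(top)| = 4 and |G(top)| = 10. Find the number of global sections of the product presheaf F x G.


Global sections of a presheaf on a poset with terminal top satisfy
Gamma(H) ~ H(top). Presheaves admit pointwise products, so
(F x G)(top) = F(top) x G(top) (Cartesian product).
|Gamma(F x G)| = |F(top)| * |G(top)| = 4 * 10 = 40.

40


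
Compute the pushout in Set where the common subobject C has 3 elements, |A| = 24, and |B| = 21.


The pushout A +_C B identifies the images of C in A and B.
|A +_C B| = |A| + |B| - |C| (for injections).
= 24 + 21 - 3 = 42

42


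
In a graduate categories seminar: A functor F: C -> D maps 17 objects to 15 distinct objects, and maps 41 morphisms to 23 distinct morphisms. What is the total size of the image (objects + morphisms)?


The image of F consists of distinct objects and distinct morphisms.
|Im(F)| on objects = 15
|Im(F)| on morphisms = 23
Total image cardinality = 15 + 23 = 38

38


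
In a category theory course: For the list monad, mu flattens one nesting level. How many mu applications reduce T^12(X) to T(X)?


Each application of mu: T^2 -> T removes one layer of nesting.
Starting at depth 12 (i.e., T^12(X)), we need to reach T(X).
Number of mu applications = 12 - 1 = 11

11


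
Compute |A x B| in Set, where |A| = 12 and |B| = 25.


In Set, the product A x B is the Cartesian product.
By the universal property, |A x B| = |A| * |B|.
|A x B| = 12 * 25 = 300

300


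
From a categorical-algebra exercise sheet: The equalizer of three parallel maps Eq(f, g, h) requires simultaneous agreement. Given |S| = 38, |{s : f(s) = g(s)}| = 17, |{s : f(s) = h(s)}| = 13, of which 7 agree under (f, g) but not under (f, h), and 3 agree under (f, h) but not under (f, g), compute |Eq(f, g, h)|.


Eq(f, g, h) is the triple-agreement set: points in S where all three
maps take the same value. Using inclusion-exclusion on the pairwise data:
Pair (f, g) agrees on 17 points; pair (f, h) on 13 points.
Points agreeing under (f, g) but not (f, h) = 7; under (f, h) but not (f, g) = 3.
Triple-agreement = agreement-in-(f, g) minus points that agree under (f, g) but not (f, h):
|Eq(f, g, h)| = 17 - 7 = 10
(cross-check via (f, h): 13 - 3 = 10.)

10


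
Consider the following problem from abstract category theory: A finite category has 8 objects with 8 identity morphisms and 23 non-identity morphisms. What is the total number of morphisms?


Each object has an identity morphism, giving 8 identities.
Adding the 23 non-identity morphisms:
Total = 8 + 23 = 31

31


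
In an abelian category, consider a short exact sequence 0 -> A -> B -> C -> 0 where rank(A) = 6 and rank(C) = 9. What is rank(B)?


For a short exact sequence 0 -> A -> B -> C -> 0,
rank is additive: rank(B) = rank(A) + rank(C).
rank(B) = 6 + 9 = 15

15


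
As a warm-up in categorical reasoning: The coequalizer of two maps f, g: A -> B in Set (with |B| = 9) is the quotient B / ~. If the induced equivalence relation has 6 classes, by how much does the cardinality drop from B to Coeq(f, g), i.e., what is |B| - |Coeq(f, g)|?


The coequalizer Coeq(f, g) = B / ~ has one element per equivalence class.
|B| = 9, |Coeq(f, g)| = 6.
|B| - |Coeq(f, g)| = 9 - 6 = 3.

3


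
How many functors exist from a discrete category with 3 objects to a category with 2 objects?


A functor from a discrete category C to D is determined by
where each object maps. Each of the 3 objects of C can map
to any of the 2 objects of D independently.
Number of functors = 2^3 = 8

8


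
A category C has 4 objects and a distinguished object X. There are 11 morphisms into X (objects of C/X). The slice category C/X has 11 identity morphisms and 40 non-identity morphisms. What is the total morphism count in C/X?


In the slice category C/X, objects are morphisms to X.
Identity morphisms: 11 (one per object of C/X).
Non-identity morphisms: 40.
Total = 11 + 40 = 51

51


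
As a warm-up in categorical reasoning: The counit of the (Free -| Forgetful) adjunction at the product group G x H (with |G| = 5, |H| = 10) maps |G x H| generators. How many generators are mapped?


The counit epsilon_K: F(U(K)) -> K of the Free-Forgetful adjunction
maps |K| generators of F(U(K)) into K. For K = G x H (the product group),
|G x H| = |G| * |H|.
Total generators mapped = 5 * 10 = 50.

50


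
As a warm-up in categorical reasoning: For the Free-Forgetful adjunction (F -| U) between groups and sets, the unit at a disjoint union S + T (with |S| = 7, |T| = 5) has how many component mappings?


The unit eta_X: X -> U(F(X)) of the Free-Forgetful adjunction
maps each element of X to a generator of F(X). For X = S + T (disjoint
union in Set), |S + T| = |S| + |T|.
Total mappings = 7 + 5 = 12.

12


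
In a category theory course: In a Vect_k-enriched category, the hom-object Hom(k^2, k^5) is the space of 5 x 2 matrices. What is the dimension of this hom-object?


In Vect-enriched categories, Hom(k^n, k^m) is the space of m x n matrices.
dim(Hom(k^2, k^5)) = 5 * 2 = 10

10


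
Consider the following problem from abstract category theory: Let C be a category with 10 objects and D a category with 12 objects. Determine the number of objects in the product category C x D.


The product category C x D has objects that are pairs (c, d).
Number of pairs = |Ob(C)| * |Ob(D)| = 10 * 12 = 120

120


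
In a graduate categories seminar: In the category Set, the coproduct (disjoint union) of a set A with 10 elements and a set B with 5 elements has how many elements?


In Set, the coproduct A + B is the disjoint union.
|A + B| = |A| + |B| = 10 + 5 = 15

15


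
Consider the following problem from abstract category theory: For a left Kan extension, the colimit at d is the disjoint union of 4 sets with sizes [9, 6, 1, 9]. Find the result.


Pointwise, the left Kan extension (Lan_F H)(d) is the colimit, indexed
by the comma category (F downarrow d), of H composed with the
projection (F downarrow d) -> C. Here that colimit is given
as a coproduct (disjoint union) of sets, so its cardinality is the
sum of the sizes of the summands.
Coproduct of sets with sizes: 9 + 6 + 1 + 9
= 25

25


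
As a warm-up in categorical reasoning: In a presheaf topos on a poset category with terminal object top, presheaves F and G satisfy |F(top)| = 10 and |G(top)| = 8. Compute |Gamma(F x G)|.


Global sections of a presheaf on a poset with terminal top satisfy
Gamma(H) ~ H(top). Presheaves admit pointwise products, so
(F x G)(top) = F(top) x G(top) (Cartesian product).
|Gamma(F x G)| = |F(top)| * |G(top)| = 10 * 8 = 80.

80


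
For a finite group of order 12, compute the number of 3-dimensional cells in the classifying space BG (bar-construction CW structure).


In the bar-construction CW model of BG, the n-cells are indexed by
n-tuples [g_1|...|g_n] of non-identity elements of G (degenerate
simplices with some g_i = e do not contribute cells), so there are
(|G| - 1)^n n-cells.
For dim = 3 with |G| = 12:
cells = (12 - 1)^3 = 11^3 = 1331

1331


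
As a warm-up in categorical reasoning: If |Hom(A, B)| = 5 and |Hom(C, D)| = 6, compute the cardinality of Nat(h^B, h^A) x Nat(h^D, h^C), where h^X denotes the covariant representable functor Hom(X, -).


By the Yoneda lemma, Nat(h^B, h^A) is isomorphic to Hom(A, B),
so |Nat(h^B, h^A)| = |Hom(A, B)| and |Nat(h^D, h^C)| = |Hom(C, D)|.
|Hom(A, B)| = 5, |Hom(C, D)| = 6.
|Nat(h^B, h^A) x Nat(h^D, h^C)| = 5 * 6 = 30

30


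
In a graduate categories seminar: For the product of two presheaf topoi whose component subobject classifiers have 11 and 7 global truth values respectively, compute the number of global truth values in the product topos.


In a product of presheaf topoi E_1 x E_2, the subobject classifier
is Omega = Omega_1 x Omega_2 (componentwise), so
|Omega(top)| = |Omega_1(top_1)| * |Omega_2(top_2)|.
= 11 * 7 = 77.

77


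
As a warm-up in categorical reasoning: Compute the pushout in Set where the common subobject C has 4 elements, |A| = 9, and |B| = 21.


The pushout A +_C B identifies the images of C in A and B.
|A +_C B| = |A| + |B| - |C| (for injections).
= 9 + 21 - 4 = 26

26


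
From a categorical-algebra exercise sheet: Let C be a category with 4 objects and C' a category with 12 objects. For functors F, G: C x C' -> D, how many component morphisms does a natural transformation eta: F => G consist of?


A natural transformation eta: F => G assigns one component morphism per
object of the domain category.
The domain is the product category C x C', so
|Ob(C x C')| = |Ob(C)| * |Ob(C')| = 4 * 12 = 48.
Therefore eta has 48 component morphisms.

48


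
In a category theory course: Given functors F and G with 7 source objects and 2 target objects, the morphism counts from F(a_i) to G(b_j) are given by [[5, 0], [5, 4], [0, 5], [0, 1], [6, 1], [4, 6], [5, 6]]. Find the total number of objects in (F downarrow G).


Objects of (F downarrow G) are triples (a, b, h: F(a)->G(b)).
The count equals the sum of all entries in the hom-matrix.
sum(row 0) = 5
sum(row 1) = 9
sum(row 2) = 5
sum(row 3) = 1
sum(row 4) = 7
sum(row 5) = 10
sum(row 6) = 11
Grand total = 48

48


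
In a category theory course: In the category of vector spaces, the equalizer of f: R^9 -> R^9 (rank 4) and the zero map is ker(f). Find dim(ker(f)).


The equalizer of f and the zero map is ker(f).
By the rank-nullity theorem: dim(ker(f)) = dim(domain) - rank(f).
dim(ker(f)) = 9 - 4 = 5

5


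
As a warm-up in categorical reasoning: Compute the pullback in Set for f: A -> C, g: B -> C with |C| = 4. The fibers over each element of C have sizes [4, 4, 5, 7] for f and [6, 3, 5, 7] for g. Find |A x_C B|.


The pullback A x_C B consists of pairs (a, b) with f(a) = g(b).
For each element c in C, the fiber product has |f^-1(c)| * |g^-1(c)| elements.
Summing over C: 4 * 6 + 4 * 3 + 5 * 5 + 7 * 7
= 24 + 12 + 25 + 49 = 110

110


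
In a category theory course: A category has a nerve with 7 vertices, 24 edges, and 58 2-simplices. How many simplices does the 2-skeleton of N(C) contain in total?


The 2-skeleton of the nerve N(C) consists of simplices in dimensions 0, 1, 2:
  |N(C)_0| = 7 (objects)
  |N(C)_1| = 24 (morphisms)
  |N(C)_2| = 58 (composable pairs)
Total = 7 + 24 + 58 = 89

89


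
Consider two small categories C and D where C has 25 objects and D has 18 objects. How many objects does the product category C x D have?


The product category C x D has objects that are pairs (c, d).
Number of pairs = |Ob(C)| * |Ob(D)| = 25 * 18 = 450

450


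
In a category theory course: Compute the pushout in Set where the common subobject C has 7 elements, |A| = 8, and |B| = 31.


The pushout A +_C B identifies the images of C in A and B.
|A +_C B| = |A| + |B| - |C| (for injections).
= 8 + 31 - 7 = 32

32


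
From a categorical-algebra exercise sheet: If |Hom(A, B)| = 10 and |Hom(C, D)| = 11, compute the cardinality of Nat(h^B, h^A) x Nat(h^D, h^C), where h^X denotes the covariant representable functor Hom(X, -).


By the Yoneda lemma, Nat(h^B, h^A) is isomorphic to Hom(A, B),
so |Nat(h^B, h^A)| = |Hom(A, B)| and |Nat(h^D, h^C)| = |Hom(C, D)|.
|Hom(A, B)| = 10, |Hom(C, D)| = 11.
|Nat(h^B, h^A) x Nat(h^D, h^C)| = 10 * 11 = 110

110


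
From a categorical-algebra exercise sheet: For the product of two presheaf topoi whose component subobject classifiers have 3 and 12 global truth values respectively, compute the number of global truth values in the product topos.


In a product of presheaf topoi E_1 x E_2, the subobject classifier
is Omega = Omega_1 x Omega_2 (componentwise), so
|Omega(top)| = |Omega_1(top_1)| * |Omega_2(top_2)|.
= 3 * 12 = 36.

36


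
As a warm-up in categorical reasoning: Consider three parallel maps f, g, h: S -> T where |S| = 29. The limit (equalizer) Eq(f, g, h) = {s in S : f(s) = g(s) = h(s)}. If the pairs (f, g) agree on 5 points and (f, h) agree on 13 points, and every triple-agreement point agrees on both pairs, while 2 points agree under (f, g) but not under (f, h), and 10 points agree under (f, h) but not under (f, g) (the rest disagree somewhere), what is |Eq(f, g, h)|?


Eq(f, g, h) is the triple-agreement set: points in S where all three
maps take the same value. Using inclusion-exclusion on the pairwise data:
Pair (f, g) agrees on 5 points; pair (f, h) on 13 points.
Points agreeing under (f, g) but not (f, h) = 2; under (f, h) but not (f, g) = 10.
Triple-agreement = agreement-in-(f, g) minus points that agree under (f, g) but not (f, h):
|Eq(f, g, h)| = 5 - 2 = 3
(cross-check via (f, h): 13 - 10 = 3.)

3


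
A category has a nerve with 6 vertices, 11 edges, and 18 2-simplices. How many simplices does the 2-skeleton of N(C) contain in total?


The 2-skeleton of the nerve N(C) consists of simplices in dimensions 0, 1, 2:
  |N(C)_0| = 6 (objects)
  |N(C)_1| = 11 (morphisms)
  |N(C)_2| = 18 (composable pairs)
Total = 6 + 11 + 18 = 35

35


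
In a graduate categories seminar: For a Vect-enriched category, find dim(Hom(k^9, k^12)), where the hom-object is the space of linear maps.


In Vect-enriched categories, Hom(k^n, k^m) is the space of m x n matrices.
dim(Hom(k^9, k^12)) = 12 * 9 = 108

108


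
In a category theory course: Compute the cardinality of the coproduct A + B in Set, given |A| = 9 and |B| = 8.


In Set, the coproduct A + B is the disjoint union.
|A + B| = |A| + |B| = 9 + 8 = 17

17


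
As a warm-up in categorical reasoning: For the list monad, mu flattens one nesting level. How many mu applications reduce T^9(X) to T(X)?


Each application of mu: T^2 -> T removes one layer of nesting.
Starting at depth 9 (i.e., T^9(X)), we need to reach T(X).
Number of mu applications = 9 - 1 = 8

8


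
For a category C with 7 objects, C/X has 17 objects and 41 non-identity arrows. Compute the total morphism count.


In the slice category C/X, objects are morphisms to X.
Identity morphisms: 17 (one per object of C/X).
Non-identity morphisms: 41.
Total = 17 + 41 = 58

58


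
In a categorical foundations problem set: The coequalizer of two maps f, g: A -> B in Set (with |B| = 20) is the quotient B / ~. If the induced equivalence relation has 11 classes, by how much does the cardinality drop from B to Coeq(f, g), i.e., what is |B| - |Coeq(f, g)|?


The coequalizer Coeq(f, g) = B / ~ has one element per equivalence class.
|B| = 20, |Coeq(f, g)| = 11.
|B| - |Coeq(f, g)| = 20 - 11 = 9.

9


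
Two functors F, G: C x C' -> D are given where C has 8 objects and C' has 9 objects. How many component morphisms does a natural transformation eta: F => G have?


A natural transformation eta: F => G assigns one component morphism per
object of the domain category.
The domain is the product category C x C', so
|Ob(C x C')| = |Ob(C)| * |Ob(C')| = 8 * 9 = 72.
Therefore eta has 72 component morphisms.

72


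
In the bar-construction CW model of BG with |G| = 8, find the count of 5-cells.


In the bar-construction CW model of BG, the n-cells are indexed by
n-tuples [g_1|...|g_n] of non-identity elements of G (degenerate
simplices with some g_i = e do not contribute cells), so there are
(|G| - 1)^n n-cells.
For dim = 5 with |G| = 8:
cells = (8 - 1)^5 = 7^5 = 16807

16807


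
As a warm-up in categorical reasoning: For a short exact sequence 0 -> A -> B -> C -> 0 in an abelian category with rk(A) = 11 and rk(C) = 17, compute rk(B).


For a short exact sequence 0 -> A -> B -> C -> 0,
rank is additive: rank(B) = rank(A) + rank(C).
rank(B) = 11 + 17 = 28

28


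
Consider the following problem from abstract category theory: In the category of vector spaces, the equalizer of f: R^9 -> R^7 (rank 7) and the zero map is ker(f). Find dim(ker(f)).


The equalizer of f and the zero map is ker(f).
By the rank-nullity theorem: dim(ker(f)) = dim(domain) - rank(f).
dim(ker(f)) = 9 - 7 = 2

2


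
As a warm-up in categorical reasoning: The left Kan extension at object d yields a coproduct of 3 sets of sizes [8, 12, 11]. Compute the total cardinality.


Pointwise, the left Kan extension (Lan_F H)(d) is the colimit, indexed
by the comma category (F downarrow d), of H composed with the
projection (F downarrow d) -> C. Here that colimit is given
as a coproduct (disjoint union) of sets, so its cardinality is the
sum of the sizes of the summands.
Coproduct of sets with sizes: 8 + 12 + 11
= 31

31


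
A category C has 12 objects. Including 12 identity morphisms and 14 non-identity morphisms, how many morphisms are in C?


Each object has an identity morphism, giving 12 identities.
Adding the 14 non-identity morphisms:
Total = 12 + 14 = 26

26


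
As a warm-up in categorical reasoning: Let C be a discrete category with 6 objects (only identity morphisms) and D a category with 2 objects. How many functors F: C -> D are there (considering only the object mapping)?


A functor from a discrete category C to D is determined by
where each object maps. Each of the 6 objects of C can map
to any of the 2 objects of D independently.
Number of functors = 2^6 = 64

64


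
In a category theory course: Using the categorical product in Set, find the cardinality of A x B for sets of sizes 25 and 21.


In Set, the product A x B is the Cartesian product.
By the universal property, |A x B| = |A| * |B|.
|A x B| = 25 * 21 = 525

525


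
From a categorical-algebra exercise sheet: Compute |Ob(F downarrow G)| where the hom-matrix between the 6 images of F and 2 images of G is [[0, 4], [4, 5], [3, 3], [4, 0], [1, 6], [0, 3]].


Objects of (F downarrow G) are triples (a, b, h: F(a)->G(b)).
The count equals the sum of all entries in the hom-matrix.
sum(row 0) = 4
sum(row 1) = 9
sum(row 2) = 6
sum(row 3) = 4
sum(row 4) = 7
sum(row 5) = 3
Grand total = 33

33


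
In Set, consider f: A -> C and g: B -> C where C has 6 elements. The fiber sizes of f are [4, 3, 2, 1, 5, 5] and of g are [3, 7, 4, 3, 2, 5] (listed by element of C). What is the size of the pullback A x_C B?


The pullback A x_C B consists of pairs (a, b) with f(a) = g(b).
For each element c in C, the fiber product has |f^-1(c)| * |g^-1(c)| elements.
Summing over C: 4 * 3 + 3 * 7 + 2 * 4 + 1 * 3 + 5 * 2 + 5 * 5
= 12 + 21 + 8 + 3 + 10 + 25 = 79

79


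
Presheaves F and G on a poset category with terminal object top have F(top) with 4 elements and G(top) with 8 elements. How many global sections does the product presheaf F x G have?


Global sections of a presheaf on a poset with terminal top satisfy
Gamma(H) ~ H(top). Presheaves admit pointwise products, so
(F x G)(top) = F(top) x G(top) (Cartesian product).
|Gamma(F x G)| = |F(top)| * |G(top)| = 4 * 8 = 32.

32


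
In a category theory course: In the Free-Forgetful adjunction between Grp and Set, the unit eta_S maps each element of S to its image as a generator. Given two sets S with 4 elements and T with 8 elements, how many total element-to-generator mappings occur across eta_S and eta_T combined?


The unit eta_X: X -> U(F(X)) of the Free-Forgetful adjunction
maps each element of X to a generator of F(X). For X = S + T (disjoint
union in Set), |S + T| = |S| + |T|.
Total mappings = 4 + 8 = 12.

12


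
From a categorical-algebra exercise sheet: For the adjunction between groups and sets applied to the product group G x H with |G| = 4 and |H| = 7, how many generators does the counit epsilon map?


The counit epsilon_K: F(U(K)) -> K of the Free-Forgetful adjunction
maps |K| generators of F(U(K)) into K. For K = G x H (the product group),
|G x H| = |G| * |H|.
Total generators mapped = 4 * 7 = 28.

28
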